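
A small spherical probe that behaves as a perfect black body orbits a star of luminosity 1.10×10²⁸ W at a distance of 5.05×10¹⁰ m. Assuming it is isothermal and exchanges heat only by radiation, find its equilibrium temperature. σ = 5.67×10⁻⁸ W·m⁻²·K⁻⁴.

T ≈ 1110 K

First find the stellar flux at distance d: S = L/(4πd²) = 1.10×10²⁸/(4π·(5.05×10¹⁰)²) = 3.432×10⁵ W/m².
For an isothermal sphere, absorbed (1−a)S·πr² = emitted σ·4πr²·T⁴, so T⁴ = (1−a)S/(4σ).
T⁴ = 1.00·3.432×10⁵/(4·5.67×10⁻⁸) = 1.513×10¹² K⁴.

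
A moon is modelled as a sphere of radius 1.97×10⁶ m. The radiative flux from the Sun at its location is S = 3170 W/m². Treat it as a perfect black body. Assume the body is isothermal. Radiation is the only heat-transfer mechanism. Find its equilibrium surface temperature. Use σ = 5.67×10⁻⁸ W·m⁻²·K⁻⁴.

At equilibrium, absorbed power = emitted power.
Absorbing cross-section = πr² = 1.219×10¹³ m²; emitting surface = 4πr² = 4.877×10¹³ m² (ratio 4).
S·A_cross = εσ·A_surf·T⁴  ⇒  T⁴ = S/(4σ).
T⁴ = 1.00·3170/(4·5.67×10⁻⁸) = 1.398×10¹⁰ K⁴.
T = (1.398×10¹⁰)^(1/4).

T ≈ 344 K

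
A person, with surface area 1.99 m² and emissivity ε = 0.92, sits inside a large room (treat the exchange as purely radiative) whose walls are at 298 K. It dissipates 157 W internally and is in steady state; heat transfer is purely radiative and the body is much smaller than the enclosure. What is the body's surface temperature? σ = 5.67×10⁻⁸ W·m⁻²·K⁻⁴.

For a small grey body in a large enclosure, net radiated power = εσA(T⁴ − T_w⁴).
Steady state: P = εσA(T⁴ − T_w⁴) with A = 1.99 m².
T⁴ = P/(εσA) + T_w⁴ = 157/(0.92·5.67×10⁻⁸·1.990) + (298)⁴
    = 1.512×10⁹ + 7.886×10⁹ = 9.399×10⁹ K⁴.

T ≈ 311 K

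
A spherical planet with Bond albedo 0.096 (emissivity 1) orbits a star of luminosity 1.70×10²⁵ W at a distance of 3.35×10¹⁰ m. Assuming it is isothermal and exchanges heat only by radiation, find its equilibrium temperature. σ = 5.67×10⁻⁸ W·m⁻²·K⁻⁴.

T ≈ 263 K

First find the stellar flux at distance d: S = L/(4πd²) = 1.70×10²⁵/(4π·(3.35×10¹⁰)²) = 1205 W/m².
For an isothermal sphere, absorbed (1−a)S·πr² = emitted σ·4πr²·T⁴, so T⁴ = (1−a)S/(4σ).
T⁴ = 0.904·1205/(4·5.67×10⁻⁸) = 4.805×10⁹ K⁴.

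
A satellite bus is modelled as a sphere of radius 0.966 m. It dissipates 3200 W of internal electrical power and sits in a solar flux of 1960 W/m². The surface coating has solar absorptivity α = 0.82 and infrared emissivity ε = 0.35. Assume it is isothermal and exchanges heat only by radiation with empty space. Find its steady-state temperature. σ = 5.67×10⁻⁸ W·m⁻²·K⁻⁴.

At steady state, absorbed solar power + internal power = radiated power.
Absorbed: α·S·A_cross = 0.82·1960·2.932 = 4712 W (cross-section πr²).
Total input = 4712 + 3200 = 7912 W.
Radiated: εσ·A_surf·T⁴ with A_surf = 4πr² = 11.73 m².
T⁴ = 7912/(0.35·5.67×10⁻⁸·11.73) = 3.400×10¹⁰ K⁴.

T ≈ 429 K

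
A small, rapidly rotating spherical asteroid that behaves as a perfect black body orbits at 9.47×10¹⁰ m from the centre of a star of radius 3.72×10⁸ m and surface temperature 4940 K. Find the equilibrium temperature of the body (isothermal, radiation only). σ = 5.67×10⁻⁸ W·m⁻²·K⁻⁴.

T ≈ 219 K

The star's surface emits σT_*⁴; at distance d the flux is S = σT_*⁴(R_*/d)².
S = 5.67×10⁻⁸·(4940)⁴·(3.72×10⁸/9.47×10¹⁰)² = 521.0 W/m².
For an isothermal sphere T⁴ = (1−a)S/(4σ) = 2.297×10⁹ K⁴.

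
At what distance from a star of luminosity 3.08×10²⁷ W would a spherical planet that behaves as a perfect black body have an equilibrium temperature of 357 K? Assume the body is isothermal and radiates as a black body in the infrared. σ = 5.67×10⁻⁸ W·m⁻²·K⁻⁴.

d ≈ 2.58×10¹¹ m

For an isothermal black-emitting sphere, (1−a)S·πr² = σ·4πr²·T⁴ ⇒ S = 4σT⁴/(1−a).
S = 4·5.67×10⁻⁸·(357)⁴/1.00 = 3684 W/m².
Flux falls as S = L/(4πd²), so d = √(L/(4πS)) = √(3.08×10²⁷/(4π·3684)).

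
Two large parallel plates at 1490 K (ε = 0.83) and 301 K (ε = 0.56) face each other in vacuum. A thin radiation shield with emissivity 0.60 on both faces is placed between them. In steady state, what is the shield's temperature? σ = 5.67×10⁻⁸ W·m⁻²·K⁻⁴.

In steady state the net flux on the hot side equals that on the cold side.
σ(T₁⁴−T_s⁴)/D₁ = σ(T_s⁴−T₂⁴)/D₂, with D₁ = 1/ε₁+1/ε_s−1 = 1.871, D₂ = 1/ε_s+1/ε₂−1 = 2.452.
Solve for T_s⁴: T_s⁴ = (D₂·T₁⁴ + D₁·T₂⁴)/(D₁+D₂) = 2.799×10¹² K⁴.

T_s ≈ 1290 K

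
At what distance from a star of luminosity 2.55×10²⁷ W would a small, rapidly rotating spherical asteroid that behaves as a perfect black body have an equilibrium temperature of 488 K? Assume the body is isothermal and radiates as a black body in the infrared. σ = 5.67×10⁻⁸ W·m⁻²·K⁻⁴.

d ≈ 1.26×10¹¹ m

For an isothermal black-emitting sphere, (1−a)S·πr² = σ·4πr²·T⁴ ⇒ S = 4σT⁴/(1−a).
S = 4·5.67×10⁻⁸·(488)⁴/1.00 = 12860 W/m².
Flux falls as S = L/(4πd²), so d = √(L/(4πS)) = √(2.55×10²⁷/(4π·12860)).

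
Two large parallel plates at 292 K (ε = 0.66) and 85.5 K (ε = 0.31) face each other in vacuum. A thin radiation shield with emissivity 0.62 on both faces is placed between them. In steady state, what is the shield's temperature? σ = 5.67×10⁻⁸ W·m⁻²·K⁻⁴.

T_s ≈ 262 K

In steady state the net flux on the hot side equals that on the cold side.
σ(T₁⁴−T_s⁴)/D₁ = σ(T_s⁴−T₂⁴)/D₂, with D₁ = 1/ε₁+1/ε_s−1 = 2.128, D₂ = 1/ε_s+1/ε₂−1 = 3.839.
Solve for T_s⁴: T_s⁴ = (D₂·T₁⁴ + D₁·T₂⁴)/(D₁+D₂) = 4.696×10⁹ K⁴.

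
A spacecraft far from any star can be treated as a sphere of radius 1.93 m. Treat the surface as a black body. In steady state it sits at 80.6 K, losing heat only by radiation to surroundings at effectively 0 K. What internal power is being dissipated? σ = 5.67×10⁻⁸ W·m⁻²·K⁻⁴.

Steady state: P = εσA T⁴.
A = 4πr² = 46.81 m²; T⁴ = (80.6)⁴ = 4.220×10⁷ K⁴.
P = 1.0 × 5.67×10⁻⁸ × 46.81 × 4.220×10⁷.

P ≈ 112 W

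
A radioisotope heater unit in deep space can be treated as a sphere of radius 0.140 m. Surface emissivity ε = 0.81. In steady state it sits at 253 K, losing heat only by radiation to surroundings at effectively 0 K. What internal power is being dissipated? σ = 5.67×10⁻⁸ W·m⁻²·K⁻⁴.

Steady state: P = εσA T⁴.
A = 4πr² = 0.2463 m²; T⁴ = (253)⁴ = 4.097×10⁹ K⁴.
P = 0.81 × 5.67×10⁻⁸ × 0.2463 × 4.097×10⁹.

P ≈ 46.3 W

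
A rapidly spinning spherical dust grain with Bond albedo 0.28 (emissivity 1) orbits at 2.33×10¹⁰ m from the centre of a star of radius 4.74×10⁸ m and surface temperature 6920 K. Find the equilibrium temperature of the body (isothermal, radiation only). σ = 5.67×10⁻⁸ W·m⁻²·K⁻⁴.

T ≈ 643 K

The star's surface emits σT_*⁴; at distance d the flux is S = σT_*⁴(R_*/d)².
S = 5.67×10⁻⁸·(6920)⁴·(4.74×10⁸/2.33×10¹⁰)² = 53810 W/m².
For an isothermal sphere T⁴ = (1−a)S/(4σ) = 1.708×10¹¹ K⁴.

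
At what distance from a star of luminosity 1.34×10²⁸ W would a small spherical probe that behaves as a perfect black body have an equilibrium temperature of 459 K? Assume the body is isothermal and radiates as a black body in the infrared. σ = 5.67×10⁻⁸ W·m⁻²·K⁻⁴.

d ≈ 3.25×10¹¹ m

For an isothermal black-emitting sphere, (1−a)S·πr² = σ·4πr²·T⁴ ⇒ S = 4σT⁴/(1−a).
S = 4·5.67×10⁻⁸·(459)⁴/1.00 = 10070 W/m².
Flux falls as S = L/(4πd²), so d = √(L/(4πS)) = √(1.34×10²⁸/(4π·10070)).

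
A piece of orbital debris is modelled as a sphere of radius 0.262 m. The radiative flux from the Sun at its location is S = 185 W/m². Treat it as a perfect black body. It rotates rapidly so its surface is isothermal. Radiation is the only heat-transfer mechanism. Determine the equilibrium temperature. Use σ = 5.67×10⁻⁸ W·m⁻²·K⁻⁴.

At equilibrium, absorbed power = emitted power.
Absorbing cross-section = πr² = 0.2157 m²; emitting surface = 4πr² = 0.8626 m² (ratio 4).
S·A_cross = εσ·A_surf·T⁴  ⇒  T⁴ = S/(4σ).
T⁴ = 1.00·185/(4·5.67×10⁻⁸) = 8.157×10⁸ K⁴.
T = (8.157×10⁸)^(1/4).

T ≈ 169 K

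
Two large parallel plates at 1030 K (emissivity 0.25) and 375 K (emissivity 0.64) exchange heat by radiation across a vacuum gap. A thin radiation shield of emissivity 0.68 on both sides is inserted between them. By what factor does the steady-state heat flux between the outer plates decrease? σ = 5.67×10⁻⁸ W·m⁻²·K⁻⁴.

factor ≈ 1.43

Without shield: q₀ = σΔ(T⁴)/(1/ε₁+1/ε₂−1) with denominator 4.562.
With shield the two gaps are in series; the resistances add: (1/ε₁+1/ε_s−1)+(1/ε_s+1/ε₂−1) = 4.471+2.033 = 6.504.
Heat-flux ratio q₀/q = 6.504/4.562.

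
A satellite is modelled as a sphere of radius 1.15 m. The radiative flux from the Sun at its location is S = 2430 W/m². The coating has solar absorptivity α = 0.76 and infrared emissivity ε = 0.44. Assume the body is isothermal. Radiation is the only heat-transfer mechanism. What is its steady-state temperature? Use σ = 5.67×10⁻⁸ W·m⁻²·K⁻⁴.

At equilibrium, absorbed power = emitted power.
Absorbing cross-section = πr² = 4.155 m²; emitting surface = 4πr² = 16.62 m² (ratio 4).
αS·A_cross = εσ·A_surf·T⁴  ⇒  T⁴ = αS/(ε·4σ).
T⁴ = 0.760·2430/(0.44·4·5.67×10⁻⁸) = 1.851×10¹⁰ K⁴.
T = (1.851×10¹⁰)^(1/4).

T ≈ 369 K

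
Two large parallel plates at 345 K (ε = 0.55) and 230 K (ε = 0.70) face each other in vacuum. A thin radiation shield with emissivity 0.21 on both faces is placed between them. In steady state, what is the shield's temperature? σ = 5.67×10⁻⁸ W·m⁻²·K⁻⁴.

In steady state the net flux on the hot side equals that on the cold side.
σ(T₁⁴−T_s⁴)/D₁ = σ(T_s⁴−T₂⁴)/D₂, with D₁ = 1/ε₁+1/ε_s−1 = 5.580, D₂ = 1/ε_s+1/ε₂−1 = 5.190.
Solve for T_s⁴: T_s⁴ = (D₂·T₁⁴ + D₁·T₂⁴)/(D₁+D₂) = 8.277×10⁹ K⁴.

T_s ≈ 302 K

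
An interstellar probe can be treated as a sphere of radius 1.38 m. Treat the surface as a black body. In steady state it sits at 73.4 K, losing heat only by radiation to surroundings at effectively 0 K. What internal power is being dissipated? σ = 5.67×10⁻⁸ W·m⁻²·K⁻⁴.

P ≈ 39.4 W

Steady state: P = εσA T⁴.
A = 4πr² = 23.93 m²; T⁴ = (73.4)⁴ = 2.903×10⁷ K⁴.
P = 1.0 × 5.67×10⁻⁸ × 23.93 × 2.903×10⁷.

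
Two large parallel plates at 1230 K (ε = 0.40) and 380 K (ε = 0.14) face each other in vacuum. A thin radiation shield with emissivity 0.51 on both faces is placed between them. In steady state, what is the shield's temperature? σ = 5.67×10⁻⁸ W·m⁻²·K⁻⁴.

T_s ≈ 1130 K

In steady state the net flux on the hot side equals that on the cold side.
σ(T₁⁴−T_s⁴)/D₁ = σ(T_s⁴−T₂⁴)/D₂, with D₁ = 1/ε₁+1/ε_s−1 = 3.461, D₂ = 1/ε_s+1/ε₂−1 = 8.104.
Solve for T_s⁴: T_s⁴ = (D₂·T₁⁴ + D₁·T₂⁴)/(D₁+D₂) = 1.610×10¹² K⁴.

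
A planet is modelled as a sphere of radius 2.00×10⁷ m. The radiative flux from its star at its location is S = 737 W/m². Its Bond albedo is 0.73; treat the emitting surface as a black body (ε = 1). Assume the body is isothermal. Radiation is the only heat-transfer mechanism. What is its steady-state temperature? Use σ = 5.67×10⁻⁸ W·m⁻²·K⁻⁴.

T ≈ 172 K

At equilibrium, absorbed power = emitted power.
Absorbing cross-section = πr² = 1.257×10¹⁵ m²; emitting surface = 4πr² = 5.027×10¹⁵ m² (ratio 4).
(1−a)S·A_cross = εσ·A_surf·T⁴  ⇒  T⁴ = (1−a)S/(4σ).
T⁴ = 0.270·737/(4·5.67×10⁻⁸) = 8.774×10⁸ K⁴.
T = (8.774×10⁸)^(1/4).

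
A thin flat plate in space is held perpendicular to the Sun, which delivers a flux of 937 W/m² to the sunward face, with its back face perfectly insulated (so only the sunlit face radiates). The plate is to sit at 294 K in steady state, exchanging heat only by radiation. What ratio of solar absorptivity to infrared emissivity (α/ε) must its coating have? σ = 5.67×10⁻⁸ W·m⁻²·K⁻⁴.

α/ε ≈ 0.452

Balance: αS·A = εσ·1A·T⁴ ⇒ α/ε = σT⁴/S.
α/ε = 5.67×10⁻⁸·(294)⁴/937 = 5.67×10⁻⁸·7.471×10⁹/937.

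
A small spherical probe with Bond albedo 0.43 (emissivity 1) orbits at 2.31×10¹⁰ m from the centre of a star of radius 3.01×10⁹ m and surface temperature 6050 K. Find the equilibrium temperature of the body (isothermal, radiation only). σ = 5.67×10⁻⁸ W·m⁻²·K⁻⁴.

T ≈ 1340 K

The star's surface emits σT_*⁴; at distance d the flux is S = σT_*⁴(R_*/d)².
S = 5.67×10⁻⁸·(6050)⁴·(3.01×10⁹/2.31×10¹⁰)² = 1.290×10⁶ W/m².
For an isothermal sphere T⁴ = (1−a)S/(4σ) = 3.241×10¹² K⁴.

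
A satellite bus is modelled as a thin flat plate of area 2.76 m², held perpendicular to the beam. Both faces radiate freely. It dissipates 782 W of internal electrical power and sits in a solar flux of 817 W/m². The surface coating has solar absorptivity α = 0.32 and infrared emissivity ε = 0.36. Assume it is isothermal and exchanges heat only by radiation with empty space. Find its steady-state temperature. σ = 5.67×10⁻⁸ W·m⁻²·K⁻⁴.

T ≈ 340 K

At steady state, absorbed solar power + internal power = radiated power.
Absorbed: α·S·A_cross = 0.32·817·2.760 = 721.6 W (cross-section A).
Total input = 721.6 + 782 = 1504 W.
Radiated: εσ·A_surf·T⁴ with A_surf = 2A = 5.520 m².
T⁴ = 1504/(0.36·5.67×10⁻⁸·5.520) = 1.334×10¹⁰ K⁴.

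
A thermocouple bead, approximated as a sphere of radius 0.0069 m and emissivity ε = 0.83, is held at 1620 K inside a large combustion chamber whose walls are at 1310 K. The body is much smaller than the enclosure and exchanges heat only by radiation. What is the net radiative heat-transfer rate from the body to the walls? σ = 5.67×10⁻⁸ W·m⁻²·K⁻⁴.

P_net ≈ 111 W

For a small grey body in a large enclosure: P_net = εσA(T_body⁴ − T_wall⁴).
A = 4πr² = 5.983×10⁻⁴ m²; T_body⁴ − T_wall⁴ = 6.887×10¹² − 2.945×10¹² = 3.942×10¹² K⁴.
|P_net| = 0.83·5.67×10⁻⁸·5.983×10⁻⁴·3.942×10¹².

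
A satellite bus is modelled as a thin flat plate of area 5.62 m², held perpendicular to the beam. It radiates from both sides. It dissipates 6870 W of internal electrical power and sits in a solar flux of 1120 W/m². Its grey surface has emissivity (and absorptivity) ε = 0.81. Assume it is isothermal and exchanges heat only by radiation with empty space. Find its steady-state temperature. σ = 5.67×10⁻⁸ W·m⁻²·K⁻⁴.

T ≈ 390 K

At steady state, absorbed solar power + internal power = radiated power.
Absorbed: α·S·A_cross = 0.81·1120·5.620 = 5098 W (cross-section A).
Total input = 5098 + 6870 = 11970 W.
Radiated: εσ·A_surf·T⁴ with A_surf = 2A = 11.24 m².
T⁴ = 11970/(0.81·5.67×10⁻⁸·11.24) = 2.318×10¹⁰ K⁴.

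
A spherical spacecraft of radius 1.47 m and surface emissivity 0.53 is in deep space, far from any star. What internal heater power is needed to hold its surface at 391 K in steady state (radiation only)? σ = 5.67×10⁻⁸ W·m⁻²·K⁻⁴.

P = εσ·4πr²·T⁴.
4πr² = 27.15 m²; T⁴ = 2.337×10¹⁰ K⁴.
P = 0.53·5.67×10⁻⁸·27.15·2.337×10¹⁰.

P ≈ 19100 W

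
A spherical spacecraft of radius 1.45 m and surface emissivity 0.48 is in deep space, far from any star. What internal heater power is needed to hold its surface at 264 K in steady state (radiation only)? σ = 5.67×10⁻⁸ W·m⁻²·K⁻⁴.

P = εσ·4πr²·T⁴.
4πr² = 26.42 m²; T⁴ = 4.858×10⁹ K⁴.
P = 0.48·5.67×10⁻⁸·26.42·4.858×10⁹.

P ≈ 3490 W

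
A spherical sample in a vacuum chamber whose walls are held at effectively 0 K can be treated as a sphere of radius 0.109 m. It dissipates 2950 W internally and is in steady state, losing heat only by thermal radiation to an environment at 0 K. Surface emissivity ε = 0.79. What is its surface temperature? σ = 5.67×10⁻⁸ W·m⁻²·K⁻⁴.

T ≈ 815 K

Steady state: internal power = radiated power, P = εσA T⁴.
Radiating area A = 4πr² = 0.1493 m².
T⁴ = P/(εσA) = 2950/(0.79·5.67×10⁻⁸·0.1493) = 4.411×10¹¹ K⁴.
T = (4.411×10¹¹)^(1/4).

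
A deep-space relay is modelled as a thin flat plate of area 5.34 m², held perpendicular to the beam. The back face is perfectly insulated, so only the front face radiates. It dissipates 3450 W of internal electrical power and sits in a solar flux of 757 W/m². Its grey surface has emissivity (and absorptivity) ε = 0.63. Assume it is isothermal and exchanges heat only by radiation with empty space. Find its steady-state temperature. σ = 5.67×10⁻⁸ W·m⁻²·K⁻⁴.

T ≈ 421 K

At steady state, absorbed solar power + internal power = radiated power.
Absorbed: α·S·A_cross = 0.63·757·5.340 = 2547 W (cross-section A).
Total input = 2547 + 3450 = 5997 W.
Radiated: εσ·A_surf·T⁴ with A_surf = A = 5.340 m².
T⁴ = 5997/(0.63·5.67×10⁻⁸·5.340) = 3.144×10¹⁰ K⁴.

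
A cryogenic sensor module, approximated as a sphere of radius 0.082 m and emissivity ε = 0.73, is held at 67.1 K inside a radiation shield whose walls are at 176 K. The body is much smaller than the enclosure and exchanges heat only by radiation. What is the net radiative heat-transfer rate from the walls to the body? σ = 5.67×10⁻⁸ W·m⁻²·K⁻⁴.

P_net ≈ 3.28 W

For a small grey body in a large enclosure: P_net = εσA(T_body⁴ − T_wall⁴).
A = 4πr² = 0.08450 m²; T_body⁴ − T_wall⁴ = 2.027×10⁷ − 9.595×10⁸ = -9.392×10⁸ K⁴.
|P_net| = 0.73·5.67×10⁻⁸·0.08450·9.392×10⁸.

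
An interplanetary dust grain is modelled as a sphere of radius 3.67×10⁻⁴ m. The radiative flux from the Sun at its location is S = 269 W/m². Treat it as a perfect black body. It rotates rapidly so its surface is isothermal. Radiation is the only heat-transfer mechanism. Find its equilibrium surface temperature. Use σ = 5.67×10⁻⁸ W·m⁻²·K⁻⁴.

At equilibrium, absorbed power = emitted power.
Absorbing cross-section = πr² = 4.231×10⁻⁷ m²; emitting surface = 4πr² = 1.693×10⁻⁶ m² (ratio 4).
S·A_cross = εσ·A_surf·T⁴  ⇒  T⁴ = S/(4σ).
T⁴ = 1.00·269/(4·5.67×10⁻⁸) = 1.186×10⁹ K⁴.
T = (1.186×10⁹)^(1/4).

T ≈ 186 K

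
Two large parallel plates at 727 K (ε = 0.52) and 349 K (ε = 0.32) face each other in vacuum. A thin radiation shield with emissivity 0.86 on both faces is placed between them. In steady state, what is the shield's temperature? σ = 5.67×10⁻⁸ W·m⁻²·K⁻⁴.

T_s ≈ 648 K

In steady state the net flux on the hot side equals that on the cold side.
σ(T₁⁴−T_s⁴)/D₁ = σ(T_s⁴−T₂⁴)/D₂, with D₁ = 1/ε₁+1/ε_s−1 = 2.086, D₂ = 1/ε_s+1/ε₂−1 = 3.288.
Solve for T_s⁴: T_s⁴ = (D₂·T₁⁴ + D₁·T₂⁴)/(D₁+D₂) = 1.767×10¹¹ K⁴.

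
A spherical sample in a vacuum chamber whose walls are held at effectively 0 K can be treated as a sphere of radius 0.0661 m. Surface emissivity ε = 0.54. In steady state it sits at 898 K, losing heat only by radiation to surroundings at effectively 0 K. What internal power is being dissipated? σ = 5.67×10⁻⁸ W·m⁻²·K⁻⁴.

P ≈ 1090 W

Steady state: P = εσA T⁴.
A = 4πr² = 0.05491 m²; T⁴ = (898)⁴ = 6.503×10¹¹ K⁴.
P = 0.54 × 5.67×10⁻⁸ × 0.05491 × 6.503×10¹¹.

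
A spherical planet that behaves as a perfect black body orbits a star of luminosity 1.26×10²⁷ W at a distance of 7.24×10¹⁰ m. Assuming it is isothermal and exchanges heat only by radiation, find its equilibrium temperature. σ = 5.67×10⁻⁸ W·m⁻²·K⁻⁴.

First find the stellar flux at distance d: S = L/(4πd²) = 1.26×10²⁷/(4π·(7.24×10¹⁰)²) = 19130 W/m².
For an isothermal sphere, absorbed (1−a)S·πr² = emitted σ·4πr²·T⁴, so T⁴ = (1−a)S/(4σ).
T⁴ = 1.00·19130/(4·5.67×10⁻⁸) = 8.434×10¹⁰ K⁴.

T ≈ 539 K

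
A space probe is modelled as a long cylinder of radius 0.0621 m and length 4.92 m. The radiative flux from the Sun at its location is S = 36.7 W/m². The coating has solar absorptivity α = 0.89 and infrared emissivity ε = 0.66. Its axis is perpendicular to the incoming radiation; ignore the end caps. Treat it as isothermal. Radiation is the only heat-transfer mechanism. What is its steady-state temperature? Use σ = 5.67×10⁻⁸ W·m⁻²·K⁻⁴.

At equilibrium, absorbed power = emitted power.
Absorbing cross-section = 2rL = 0.6111 m²; emitting surface = 2πrL = 1.920 m² (ratio π).
αS·A_cross = εσ·A_surf·T⁴  ⇒  T⁴ = αS/(ε·πσ).
T⁴ = 0.890·36.7/(0.66·π·5.67×10⁻⁸) = 2.778×10⁸ K⁴.
T = (2.778×10⁸)^(1/4).

T ≈ 129 K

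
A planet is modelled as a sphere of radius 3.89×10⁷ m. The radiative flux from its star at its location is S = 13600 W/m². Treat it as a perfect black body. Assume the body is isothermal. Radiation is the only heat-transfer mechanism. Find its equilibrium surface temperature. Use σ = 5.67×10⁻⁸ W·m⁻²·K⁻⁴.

At equilibrium, absorbed power = emitted power.
Absorbing cross-section = πr² = 4.754×10¹⁵ m²; emitting surface = 4πr² = 1.902×10¹⁶ m² (ratio 4).
S·A_cross = εσ·A_surf·T⁴  ⇒  T⁴ = S/(4σ).
T⁴ = 1.00·13600/(4·5.67×10⁻⁸) = 5.996×10¹⁰ K⁴.
T = (5.996×10¹⁰)^(1/4).

T ≈ 495 K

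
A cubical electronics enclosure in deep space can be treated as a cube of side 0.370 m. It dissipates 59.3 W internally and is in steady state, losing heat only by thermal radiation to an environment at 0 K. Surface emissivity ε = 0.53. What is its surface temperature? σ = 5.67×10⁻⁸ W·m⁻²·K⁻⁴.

T ≈ 221 K

Steady state: internal power = radiated power, P = εσA T⁴.
Radiating area A = 6L² = 0.8214 m².
T⁴ = P/(εσA) = 59.3/(0.53·5.67×10⁻⁸·0.8214) = 2.402×10⁹ K⁴.
T = (2.402×10⁹)^(1/4).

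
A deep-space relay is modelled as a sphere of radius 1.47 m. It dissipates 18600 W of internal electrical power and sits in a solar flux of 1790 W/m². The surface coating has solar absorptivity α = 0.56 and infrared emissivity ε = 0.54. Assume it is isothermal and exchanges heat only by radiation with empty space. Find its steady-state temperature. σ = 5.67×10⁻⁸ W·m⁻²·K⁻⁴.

At steady state, absorbed solar power + internal power = radiated power.
Absorbed: α·S·A_cross = 0.56·1790·6.789 = 6805 W (cross-section πr²).
Total input = 6805 + 18600 = 25400 W.
Radiated: εσ·A_surf·T⁴ with A_surf = 4πr² = 27.15 m².
T⁴ = 25400/(0.54·5.67×10⁻⁸·27.15) = 3.056×10¹⁰ K⁴.

T ≈ 418 K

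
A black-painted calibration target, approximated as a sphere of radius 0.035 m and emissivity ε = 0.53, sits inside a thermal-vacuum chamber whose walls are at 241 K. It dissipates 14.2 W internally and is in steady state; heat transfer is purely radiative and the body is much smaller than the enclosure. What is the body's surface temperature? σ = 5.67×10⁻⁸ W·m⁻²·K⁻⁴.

T ≈ 430 K

For a small grey body in a large enclosure, net radiated power = εσA(T⁴ − T_w⁴).
Steady state: P = εσA(T⁴ − T_w⁴) with A = 4πr² = 0.01539 m².
T⁴ = P/(εσA) + T_w⁴ = 14.2/(0.53·5.67×10⁻⁸·0.01539) + (241)⁴
    = 3.070×10¹⁰ + 3.373×10⁹ = 3.407×10¹⁰ K⁴.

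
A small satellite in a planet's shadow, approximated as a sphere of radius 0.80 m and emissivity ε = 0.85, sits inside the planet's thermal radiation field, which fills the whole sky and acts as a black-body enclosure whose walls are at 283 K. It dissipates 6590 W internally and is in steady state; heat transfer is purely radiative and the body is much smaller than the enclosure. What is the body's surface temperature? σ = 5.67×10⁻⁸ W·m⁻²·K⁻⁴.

For a small grey body in a large enclosure, net radiated power = εσA(T⁴ − T_w⁴).
Steady state: P = εσA(T⁴ − T_w⁴) with A = 4πr² = 8.042 m².
T⁴ = P/(εσA) + T_w⁴ = 6590/(0.85·5.67×10⁻⁸·8.042) + (283)⁴
    = 1.700×10¹⁰ + 6.414×10⁹ = 2.342×10¹⁰ K⁴.

T ≈ 391 K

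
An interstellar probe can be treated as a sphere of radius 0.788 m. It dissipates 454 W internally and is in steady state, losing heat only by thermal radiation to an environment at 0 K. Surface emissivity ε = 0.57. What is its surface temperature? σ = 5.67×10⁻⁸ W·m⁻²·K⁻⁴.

Steady state: internal power = radiated power, P = εσA T⁴.
Radiating area A = 4πr² = 7.803 m².
T⁴ = P/(εσA) = 454/(0.57·5.67×10⁻⁸·7.803) = 1.800×10⁹ K⁴.
T = (1.800×10⁹)^(1/4).

T ≈ 206 K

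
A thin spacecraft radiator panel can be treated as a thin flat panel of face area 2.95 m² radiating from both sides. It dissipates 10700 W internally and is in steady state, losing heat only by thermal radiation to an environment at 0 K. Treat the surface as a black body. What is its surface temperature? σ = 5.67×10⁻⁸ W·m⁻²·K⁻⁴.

Steady state: internal power = radiated power, P = εσA T⁴.
Radiating area A = 2·2.95 = 5.900 m².
T⁴ = P/(εσA) = 10700/(1.0·5.67×10⁻⁸·5.900) = 3.199×10¹⁰ K⁴.
T = (3.199×10¹⁰)^(1/4).

T ≈ 423 K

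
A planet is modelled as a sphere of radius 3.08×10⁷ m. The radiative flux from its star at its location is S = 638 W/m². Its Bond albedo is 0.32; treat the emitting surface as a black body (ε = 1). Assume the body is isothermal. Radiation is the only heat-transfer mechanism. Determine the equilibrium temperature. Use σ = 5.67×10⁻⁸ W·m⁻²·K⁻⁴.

At equilibrium, absorbed power = emitted power.
Absorbing cross-section = πr² = 2.980×10¹⁵ m²; emitting surface = 4πr² = 1.192×10¹⁶ m² (ratio 4).
(1−a)S·A_cross = εσ·A_surf·T⁴  ⇒  T⁴ = (1−a)S/(4σ).
T⁴ = 0.680·638/(4·5.67×10⁻⁸) = 1.913×10⁹ K⁴.
T = (1.913×10⁹)^(1/4).

T ≈ 209 K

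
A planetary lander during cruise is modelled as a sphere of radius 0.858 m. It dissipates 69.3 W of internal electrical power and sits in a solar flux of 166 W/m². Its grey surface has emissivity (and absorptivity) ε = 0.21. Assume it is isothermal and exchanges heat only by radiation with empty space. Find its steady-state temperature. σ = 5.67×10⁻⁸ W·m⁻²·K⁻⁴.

At steady state, absorbed solar power + internal power = radiated power.
Absorbed: α·S·A_cross = 0.21·166·2.313 = 80.62 W (cross-section πr²).
Total input = 80.62 + 69.3 = 149.9 W.
Radiated: εσ·A_surf·T⁴ with A_surf = 4πr² = 9.251 m².
T⁴ = 149.9/(0.21·5.67×10⁻⁸·9.251) = 1.361×10⁹ K⁴.

T ≈ 192 K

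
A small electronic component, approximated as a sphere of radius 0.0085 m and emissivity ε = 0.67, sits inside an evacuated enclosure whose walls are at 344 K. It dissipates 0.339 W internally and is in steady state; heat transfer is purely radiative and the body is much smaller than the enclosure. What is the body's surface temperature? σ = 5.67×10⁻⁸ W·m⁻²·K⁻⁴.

For a small grey body in a large enclosure, net radiated power = εσA(T⁴ − T_w⁴).
Steady state: P = εσA(T⁴ − T_w⁴) with A = 4πr² = 9.079×10⁻⁴ m².
T⁴ = P/(εσA) + T_w⁴ = 0.339/(0.67·5.67×10⁻⁸·9.079×10⁻⁴) + (344)⁴
    = 9.829×10⁹ + 1.400×10¹⁰ = 2.383×10¹⁰ K⁴.

T ≈ 393 K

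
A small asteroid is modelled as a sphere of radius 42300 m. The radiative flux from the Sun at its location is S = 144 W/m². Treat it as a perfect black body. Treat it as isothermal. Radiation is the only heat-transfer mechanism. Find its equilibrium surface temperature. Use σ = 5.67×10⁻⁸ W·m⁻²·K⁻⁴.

T ≈ 159 K

At equilibrium, absorbed power = emitted power.
Absorbing cross-section = πr² = 5.621×10⁹ m²; emitting surface = 4πr² = 2.248×10¹⁰ m² (ratio 4).
S·A_cross = εσ·A_surf·T⁴  ⇒  T⁴ = S/(4σ).
T⁴ = 1.00·144/(4·5.67×10⁻⁸) = 6.349×10⁸ K⁴.
T = (6.349×10⁸)^(1/4).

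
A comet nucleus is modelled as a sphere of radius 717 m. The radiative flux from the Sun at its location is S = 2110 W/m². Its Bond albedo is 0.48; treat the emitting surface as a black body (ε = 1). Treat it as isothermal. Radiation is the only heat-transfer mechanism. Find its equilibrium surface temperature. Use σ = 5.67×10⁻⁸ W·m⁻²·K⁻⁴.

At equilibrium, absorbed power = emitted power.
Absorbing cross-section = πr² = 1.615×10⁶ m²; emitting surface = 4πr² = 6.460×10⁶ m² (ratio 4).
(1−a)S·A_cross = εσ·A_surf·T⁴  ⇒  T⁴ = (1−a)S/(4σ).
T⁴ = 0.520·2110/(4·5.67×10⁻⁸) = 4.838×10⁹ K⁴.
T = (4.838×10⁹)^(1/4).

T ≈ 264 K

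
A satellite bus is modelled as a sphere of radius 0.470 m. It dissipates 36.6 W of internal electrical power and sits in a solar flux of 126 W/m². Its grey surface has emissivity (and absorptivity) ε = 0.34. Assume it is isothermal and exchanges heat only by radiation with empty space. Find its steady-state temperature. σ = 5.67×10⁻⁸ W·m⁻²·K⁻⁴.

At steady state, absorbed solar power + internal power = radiated power.
Absorbed: α·S·A_cross = 0.34·126·0.6940 = 29.73 W (cross-section πr²).
Total input = 29.73 + 36.6 = 66.33 W.
Radiated: εσ·A_surf·T⁴ with A_surf = 4πr² = 2.776 m².
T⁴ = 66.33/(0.34·5.67×10⁻⁸·2.776) = 1.239×10⁹ K⁴.

T ≈ 188 K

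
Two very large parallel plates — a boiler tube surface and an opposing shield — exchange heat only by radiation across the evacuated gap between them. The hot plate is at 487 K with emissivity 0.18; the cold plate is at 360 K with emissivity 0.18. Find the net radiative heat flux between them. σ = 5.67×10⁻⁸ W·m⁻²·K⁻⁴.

q ≈ 221 W/m²

For two infinite grey parallel plates, q = σ(T₁⁴ − T₂⁴)/(1/ε₁ + 1/ε₂ − 1).
T₁⁴ − T₂⁴ = 5.625×10¹⁰ − 1.680×10¹⁰ = 3.945×10¹⁰ K⁴.
1/ε₁ + 1/ε₂ − 1 = 5.556 + 5.556 − 1 = 10.11.
q = 5.67×10⁻⁸ × 3.945×10¹⁰ / 10.11.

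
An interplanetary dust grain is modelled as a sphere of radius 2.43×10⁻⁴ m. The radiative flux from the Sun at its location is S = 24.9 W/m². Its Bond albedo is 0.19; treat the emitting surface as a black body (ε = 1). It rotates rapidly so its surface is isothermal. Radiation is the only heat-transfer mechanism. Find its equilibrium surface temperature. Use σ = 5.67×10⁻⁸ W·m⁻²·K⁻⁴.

At equilibrium, absorbed power = emitted power.
Absorbing cross-section = πr² = 1.855×10⁻⁷ m²; emitting surface = 4πr² = 7.420×10⁻⁷ m² (ratio 4).
(1−a)S·A_cross = εσ·A_surf·T⁴  ⇒  T⁴ = (1−a)S/(4σ).
T⁴ = 0.810·24.9/(4·5.67×10⁻⁸) = 8.893×10⁷ K⁴.
T = (8.893×10⁷)^(1/4).

T ≈ 97.1 K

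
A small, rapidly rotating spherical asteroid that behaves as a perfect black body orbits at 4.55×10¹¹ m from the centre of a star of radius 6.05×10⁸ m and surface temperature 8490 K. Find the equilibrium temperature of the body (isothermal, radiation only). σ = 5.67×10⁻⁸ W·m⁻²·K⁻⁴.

The star's surface emits σT_*⁴; at distance d the flux is S = σT_*⁴(R_*/d)².
S = 5.67×10⁻⁸·(8490)⁴·(6.05×10⁸/4.55×10¹¹)² = 520.8 W/m².
For an isothermal sphere T⁴ = (1−a)S/(4σ) = 2.296×10⁹ K⁴.

T ≈ 219 K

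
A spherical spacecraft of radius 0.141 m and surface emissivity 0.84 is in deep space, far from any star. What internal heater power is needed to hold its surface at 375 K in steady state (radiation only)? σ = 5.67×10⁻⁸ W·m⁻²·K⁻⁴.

P ≈ 235 W

P = εσ·4πr²·T⁴.
4πr² = 0.2498 m²; T⁴ = 1.978×10¹⁰ K⁴.
P = 0.84·5.67×10⁻⁸·0.2498·1.978×10¹⁰.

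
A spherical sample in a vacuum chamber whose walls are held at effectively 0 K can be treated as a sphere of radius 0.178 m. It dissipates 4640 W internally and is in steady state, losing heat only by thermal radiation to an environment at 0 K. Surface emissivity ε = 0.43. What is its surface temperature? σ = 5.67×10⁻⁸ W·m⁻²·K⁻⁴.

Steady state: internal power = radiated power, P = εσA T⁴.
Radiating area A = 4πr² = 0.3982 m².
T⁴ = P/(εσA) = 4640/(0.43·5.67×10⁻⁸·0.3982) = 4.780×10¹¹ K⁴.
T = (4.780×10¹¹)^(1/4).

T ≈ 831 K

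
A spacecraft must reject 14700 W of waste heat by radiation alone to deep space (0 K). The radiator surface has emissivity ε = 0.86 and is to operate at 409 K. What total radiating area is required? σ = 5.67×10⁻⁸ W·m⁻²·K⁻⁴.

P = εσA T⁴ ⇒ A = P/(εσT⁴).
T⁴ = 2.798×10¹⁰ K⁴.
A = 14700/(0.86 × 5.67×10⁻⁸ × 2.798×10¹⁰).

A ≈ 10.8 m²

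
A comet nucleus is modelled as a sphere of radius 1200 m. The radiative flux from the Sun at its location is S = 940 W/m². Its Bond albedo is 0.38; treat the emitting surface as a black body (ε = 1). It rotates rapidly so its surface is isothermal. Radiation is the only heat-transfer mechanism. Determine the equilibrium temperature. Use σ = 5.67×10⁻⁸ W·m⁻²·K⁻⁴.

At equilibrium, absorbed power = emitted power.
Absorbing cross-section = πr² = 4.524×10⁶ m²; emitting surface = 4πr² = 1.810×10⁷ m² (ratio 4).
(1−a)S·A_cross = εσ·A_surf·T⁴  ⇒  T⁴ = (1−a)S/(4σ).
T⁴ = 0.620·940/(4·5.67×10⁻⁸) = 2.570×10⁹ K⁴.
T = (2.570×10⁹)^(1/4).

T ≈ 225 K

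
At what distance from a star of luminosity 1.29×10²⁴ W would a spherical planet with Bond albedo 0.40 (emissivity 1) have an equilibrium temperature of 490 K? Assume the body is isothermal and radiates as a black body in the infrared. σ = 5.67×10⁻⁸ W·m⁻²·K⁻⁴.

d ≈ 2.17×10⁹ m

For an isothermal black-emitting sphere, (1−a)S·πr² = σ·4πr²·T⁴ ⇒ S = 4σT⁴/(1−a).
S = 4·5.67×10⁻⁸·(490)⁴/0.600 = 21790 W/m².
Flux falls as S = L/(4πd²), so d = √(L/(4πS)) = √(1.29×10²⁴/(4π·21790)).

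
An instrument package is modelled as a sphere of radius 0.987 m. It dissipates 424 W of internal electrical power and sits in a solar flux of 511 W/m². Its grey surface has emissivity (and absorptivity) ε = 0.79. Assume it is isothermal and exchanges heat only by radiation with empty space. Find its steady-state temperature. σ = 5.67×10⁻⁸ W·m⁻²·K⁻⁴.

At steady state, absorbed solar power + internal power = radiated power.
Absorbed: α·S·A_cross = 0.79·511·3.060 = 1235 W (cross-section πr²).
Total input = 1235 + 424 = 1659 W.
Radiated: εσ·A_surf·T⁴ with A_surf = 4πr² = 12.24 m².
T⁴ = 1659/(0.79·5.67×10⁻⁸·12.24) = 3.026×10⁹ K⁴.

T ≈ 235 K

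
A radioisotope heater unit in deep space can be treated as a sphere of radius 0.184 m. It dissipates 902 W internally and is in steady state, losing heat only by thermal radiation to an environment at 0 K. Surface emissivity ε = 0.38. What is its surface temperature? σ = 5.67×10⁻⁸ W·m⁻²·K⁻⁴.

T ≈ 560 K

Steady state: internal power = radiated power, P = εσA T⁴.
Radiating area A = 4πr² = 0.4254 m².
T⁴ = P/(εσA) = 902/(0.38·5.67×10⁻⁸·0.4254) = 9.840×10¹⁰ K⁴.
T = (9.840×10¹⁰)^(1/4).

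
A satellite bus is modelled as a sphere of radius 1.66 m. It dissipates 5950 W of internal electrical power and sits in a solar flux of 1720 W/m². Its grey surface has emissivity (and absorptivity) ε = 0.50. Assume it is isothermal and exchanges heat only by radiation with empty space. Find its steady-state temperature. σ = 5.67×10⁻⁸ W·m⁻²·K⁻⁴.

At steady state, absorbed solar power + internal power = radiated power.
Absorbed: α·S·A_cross = 0.50·1720·8.657 = 7445 W (cross-section πr²).
Total input = 7445 + 5950 = 13390 W.
Radiated: εσ·A_surf·T⁴ with A_surf = 4πr² = 34.63 m².
T⁴ = 13390/(0.50·5.67×10⁻⁸·34.63) = 1.364×10¹⁰ K⁴.

T ≈ 342 K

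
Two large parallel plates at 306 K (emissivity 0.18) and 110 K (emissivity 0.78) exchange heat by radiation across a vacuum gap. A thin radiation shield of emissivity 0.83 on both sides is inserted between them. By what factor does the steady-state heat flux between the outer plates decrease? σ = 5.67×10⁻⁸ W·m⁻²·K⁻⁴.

Without shield: q₀ = σΔ(T⁴)/(1/ε₁+1/ε₂−1) with denominator 5.838.
With shield the two gaps are in series; the resistances add: (1/ε₁+1/ε_s−1)+(1/ε_s+1/ε₂−1) = 5.760+1.487 = 7.247.
Heat-flux ratio q₀/q = 7.247/5.838.

factor ≈ 1.24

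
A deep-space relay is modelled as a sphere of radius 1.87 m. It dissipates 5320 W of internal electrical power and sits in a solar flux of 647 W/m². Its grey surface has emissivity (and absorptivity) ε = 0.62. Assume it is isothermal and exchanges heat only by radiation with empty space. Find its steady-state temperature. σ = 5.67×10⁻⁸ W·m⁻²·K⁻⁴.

At steady state, absorbed solar power + internal power = radiated power.
Absorbed: α·S·A_cross = 0.62·647·10.99 = 4407 W (cross-section πr²).
Total input = 4407 + 5320 = 9727 W.
Radiated: εσ·A_surf·T⁴ with A_surf = 4πr² = 43.94 m².
T⁴ = 9727/(0.62·5.67×10⁻⁸·43.94) = 6.297×10⁹ K⁴.

T ≈ 282 K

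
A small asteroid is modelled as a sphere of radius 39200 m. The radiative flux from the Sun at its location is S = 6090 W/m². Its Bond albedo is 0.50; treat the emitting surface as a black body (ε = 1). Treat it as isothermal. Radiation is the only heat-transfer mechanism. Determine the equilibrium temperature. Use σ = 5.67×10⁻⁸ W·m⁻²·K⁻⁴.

T ≈ 340 K

At equilibrium, absorbed power = emitted power.
Absorbing cross-section = πr² = 4.827×10⁹ m²; emitting surface = 4πr² = 1.931×10¹⁰ m² (ratio 4).
(1−a)S·A_cross = εσ·A_surf·T⁴  ⇒  T⁴ = (1−a)S/(4σ).
T⁴ = 0.500·6090/(4·5.67×10⁻⁸) = 1.343×10¹⁰ K⁴.
T = (1.343×10¹⁰)^(1/4).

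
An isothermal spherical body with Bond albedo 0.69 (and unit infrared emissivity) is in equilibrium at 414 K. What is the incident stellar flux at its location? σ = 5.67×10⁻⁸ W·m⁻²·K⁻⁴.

(1−a)S·πr² = σ·4πr²·T⁴ ⇒ S = 4σT⁴/(1−a).
S = 4·5.67×10⁻⁸·2.938×10¹⁰/0.310.

S ≈ 21500 W/m²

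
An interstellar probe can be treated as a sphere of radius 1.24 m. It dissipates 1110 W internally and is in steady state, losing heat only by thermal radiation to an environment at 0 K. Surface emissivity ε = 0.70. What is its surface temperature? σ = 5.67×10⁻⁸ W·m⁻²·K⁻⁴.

Steady state: internal power = radiated power, P = εσA T⁴.
Radiating area A = 4πr² = 19.32 m².
T⁴ = P/(εσA) = 1110/(0.70·5.67×10⁻⁸·19.32) = 1.447×10⁹ K⁴.
T = (1.447×10⁹)^(1/4).

T ≈ 195 K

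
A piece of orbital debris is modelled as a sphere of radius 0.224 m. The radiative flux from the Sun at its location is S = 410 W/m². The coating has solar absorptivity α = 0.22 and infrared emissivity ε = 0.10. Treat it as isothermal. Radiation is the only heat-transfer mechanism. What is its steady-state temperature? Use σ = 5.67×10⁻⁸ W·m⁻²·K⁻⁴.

T ≈ 251 K

At equilibrium, absorbed power = emitted power.
Absorbing cross-section = πr² = 0.1576 m²; emitting surface = 4πr² = 0.6305 m² (ratio 4).
αS·A_cross = εσ·A_surf·T⁴  ⇒  T⁴ = αS/(ε·4σ).
T⁴ = 0.220·410/(0.10·4·5.67×10⁻⁸) = 3.977×10⁹ K⁴.
T = (3.977×10⁹)^(1/4).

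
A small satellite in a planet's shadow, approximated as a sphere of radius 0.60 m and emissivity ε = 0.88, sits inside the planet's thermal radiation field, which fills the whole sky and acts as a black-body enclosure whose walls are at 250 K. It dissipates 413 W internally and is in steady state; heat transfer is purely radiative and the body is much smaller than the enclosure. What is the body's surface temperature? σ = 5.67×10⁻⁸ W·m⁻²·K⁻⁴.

T ≈ 275 K

For a small grey body in a large enclosure, net radiated power = εσA(T⁴ − T_w⁴).
Steady state: P = εσA(T⁴ − T_w⁴) with A = 4πr² = 4.524 m².
T⁴ = P/(εσA) + T_w⁴ = 413/(0.88·5.67×10⁻⁸·4.524) + (250)⁴
    = 1.830×10⁹ + 3.906×10⁹ = 5.736×10⁹ K⁴.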